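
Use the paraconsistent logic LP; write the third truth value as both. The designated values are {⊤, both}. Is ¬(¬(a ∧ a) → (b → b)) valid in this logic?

Countermodel: a=⊤, b=⊤ gives ⊥, which is not designated.

No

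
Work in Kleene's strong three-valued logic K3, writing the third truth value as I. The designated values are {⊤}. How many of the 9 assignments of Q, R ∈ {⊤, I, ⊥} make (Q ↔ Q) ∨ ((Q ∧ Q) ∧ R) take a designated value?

Of the 9 assignments, 6 give a value in {⊤}.

6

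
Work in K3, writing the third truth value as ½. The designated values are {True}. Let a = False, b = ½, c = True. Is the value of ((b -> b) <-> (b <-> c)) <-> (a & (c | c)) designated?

No

b -> b = ½ -> ½ = ½
b <-> c = ½ <-> True = ½
(b -> b) <-> (b <-> c) = ½ <-> ½ = ½
c | c = True | True = True
a & (c | c) = False & True = False
((b -> b) <-> (b <-> c)) <-> (a & (c | c)) = ½ <-> False = ½
½ ∉ {True}.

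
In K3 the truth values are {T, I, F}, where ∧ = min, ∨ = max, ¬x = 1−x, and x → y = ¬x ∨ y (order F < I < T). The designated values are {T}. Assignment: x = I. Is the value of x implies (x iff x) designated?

No

x iff x = I iff I = I
x implies (x iff x) = I implies I = I  [not I or I]
I ∉ {T}.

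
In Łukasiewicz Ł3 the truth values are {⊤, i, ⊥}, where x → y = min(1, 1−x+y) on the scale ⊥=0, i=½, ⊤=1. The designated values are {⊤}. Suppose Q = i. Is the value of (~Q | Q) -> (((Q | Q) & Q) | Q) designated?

Yes

~Q = ~i = i
~Q | Q = i | i = i
Q | Q = i | i = i
(Q | Q) & Q = i & i = i
((Q | Q) & Q) | Q = i | i = i
(~Q | Q) -> (((Q | Q) & Q) | Q) = i -> i = ⊤  [min(1, 1−½+½)]
⊤ ∈ {⊤}.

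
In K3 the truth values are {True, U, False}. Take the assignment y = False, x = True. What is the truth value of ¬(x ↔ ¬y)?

¬y = ¬False = True
x ↔ ¬y = True ↔ True = True
¬(x ↔ ¬y) = ¬True = False

False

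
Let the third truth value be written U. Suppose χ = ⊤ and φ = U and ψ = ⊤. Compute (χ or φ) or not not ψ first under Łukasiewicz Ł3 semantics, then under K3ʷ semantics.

In Łukasiewicz Ł3: χ or φ = ⊤ or U = ⊤
not ψ = not ⊤ = ⊥
not not ψ = not ⊥ = ⊤
(χ or φ) or not not ψ = ⊤ or ⊤ = ⊤
In K3ʷ: χ or φ = ⊤ or U = U
not ψ = not ⊤ = ⊥
not not ψ = not ⊥ = ⊤
(χ or φ) or not not ψ = U or ⊤ = U
They differ because Łukasiewicz Ł3 and K3ʷ treat U differently under the binary connectives.

⊤; U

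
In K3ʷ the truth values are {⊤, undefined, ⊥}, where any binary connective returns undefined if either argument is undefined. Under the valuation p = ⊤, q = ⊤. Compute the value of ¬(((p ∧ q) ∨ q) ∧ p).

⊥

p ∧ q = ⊤ ∧ ⊤ = ⊤
(p ∧ q) ∨ q = ⊤ ∨ ⊤ = ⊤
((p ∧ q) ∨ q) ∧ p = ⊤ ∧ ⊤ = ⊤
¬(((p ∧ q) ∨ q) ∧ p) = ¬⊤ = ⊥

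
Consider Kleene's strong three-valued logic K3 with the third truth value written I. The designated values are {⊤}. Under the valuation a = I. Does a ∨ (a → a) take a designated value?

No

a → a = I → I = I  [¬I ∨ I]
a ∨ (a → a) = I ∨ I = I
I ∉ {⊤}.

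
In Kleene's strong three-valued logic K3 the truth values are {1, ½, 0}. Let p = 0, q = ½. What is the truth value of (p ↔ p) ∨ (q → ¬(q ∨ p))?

1

p ↔ p = 0 ↔ 0 = 1
q ∨ p = ½ ∨ 0 = ½
¬(q ∨ p) = ¬½ = ½
q → ¬(q ∨ p) = ½ → ½ = ½  [¬½ ∨ ½]
(p ↔ p) ∨ (q → ¬(q ∨ p)) = 1 ∨ ½ = 1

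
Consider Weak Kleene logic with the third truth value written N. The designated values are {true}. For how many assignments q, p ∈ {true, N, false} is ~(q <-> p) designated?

2

Designated under: (q=true, p=false); (q=false, p=true).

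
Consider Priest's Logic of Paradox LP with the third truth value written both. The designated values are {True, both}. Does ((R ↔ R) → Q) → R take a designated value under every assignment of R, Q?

No

Countermodel: R=False, Q=True gives False, which is not designated.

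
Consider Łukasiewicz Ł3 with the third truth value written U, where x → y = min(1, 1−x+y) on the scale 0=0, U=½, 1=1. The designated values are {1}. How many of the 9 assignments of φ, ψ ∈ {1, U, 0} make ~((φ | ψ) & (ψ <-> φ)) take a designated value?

3

Designated under: (φ=1, ψ=0); (φ=0, ψ=1); (φ=0, ψ=0).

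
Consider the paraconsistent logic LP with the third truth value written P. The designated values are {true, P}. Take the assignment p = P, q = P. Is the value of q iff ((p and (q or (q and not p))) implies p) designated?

Yes

not p = not P = P
q and not p = P and P = P
q or (q and not p) = P or P = P
p and (q or (q and not p)) = P and P = P
(p and (q or (q and not p))) implies p = P implies P = P  [not P or P]
q iff ((p and (q or (q and not p))) implies p) = P iff P = P
P ∈ {true, P}.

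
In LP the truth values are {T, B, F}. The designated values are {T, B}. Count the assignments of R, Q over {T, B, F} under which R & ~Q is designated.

Designated under: (R=T, Q=B); (R=T, Q=F); (R=B, Q=B); (R=B, Q=F).

4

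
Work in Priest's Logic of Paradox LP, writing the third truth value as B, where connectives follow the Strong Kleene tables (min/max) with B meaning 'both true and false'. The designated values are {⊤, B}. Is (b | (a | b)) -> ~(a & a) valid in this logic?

Countermodel: b=⊤, a=⊤ gives ⊥, which is not designated.

No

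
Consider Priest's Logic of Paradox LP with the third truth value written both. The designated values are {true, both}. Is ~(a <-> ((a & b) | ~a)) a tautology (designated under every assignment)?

No

Countermodel: a=true, b=true gives false, which is not designated.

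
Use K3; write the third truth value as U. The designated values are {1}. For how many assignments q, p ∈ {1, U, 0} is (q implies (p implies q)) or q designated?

Of the 9 assignments, 7 give a value in {1}.

7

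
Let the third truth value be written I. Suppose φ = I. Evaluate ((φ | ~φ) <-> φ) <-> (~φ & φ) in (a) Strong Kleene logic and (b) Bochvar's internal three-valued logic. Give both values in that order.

I; I

In Strong Kleene logic: ~φ = ~I = I
φ | ~φ = I | I = I
(φ | ~φ) <-> φ = I <-> I = I
~φ = ~I = I
~φ & φ = I & I = I
((φ | ~φ) <-> φ) <-> (~φ & φ) = I <-> I = I
In Bochvar's internal three-valued logic: ~φ = ~I = I
φ | ~φ = I | I = I
(φ | ~φ) <-> φ = I <-> I = I
~φ = ~I = I
~φ & φ = I & I = I
((φ | ~φ) <-> φ) <-> (~φ & φ) = I <-> I = I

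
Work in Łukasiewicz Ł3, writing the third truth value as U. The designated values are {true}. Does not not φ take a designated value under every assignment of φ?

Countermodel: φ=U gives U, which is not designated.

No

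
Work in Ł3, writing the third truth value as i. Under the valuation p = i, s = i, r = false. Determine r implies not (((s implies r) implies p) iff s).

s implies r = i implies false = i  [min(1, 1−½+0)]
(s implies r) implies p = i implies i = true
((s implies r) implies p) iff s = true iff i = i
not (((s implies r) implies p) iff s) = not i = i
r implies not (((s implies r) implies p) iff s) = false implies i = true

true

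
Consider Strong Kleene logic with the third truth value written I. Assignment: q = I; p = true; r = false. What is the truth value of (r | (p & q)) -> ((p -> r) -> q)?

true

p & q = true & I = I
r | (p & q) = false | I = I
p -> r = true -> false = false
(p -> r) -> q = false -> I = true  [~false | I]
(r | (p & q)) -> ((p -> r) -> q) = I -> true = true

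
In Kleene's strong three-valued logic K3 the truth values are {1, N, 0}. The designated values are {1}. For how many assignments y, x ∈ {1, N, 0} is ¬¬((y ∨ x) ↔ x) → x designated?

4

Designated under: (y=1, x=1); (y=1, x=0); (y=N, x=1); (y=0, x=1).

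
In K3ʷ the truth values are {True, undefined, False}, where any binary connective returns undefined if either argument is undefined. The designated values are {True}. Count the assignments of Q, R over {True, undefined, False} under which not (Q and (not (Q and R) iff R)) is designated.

Designated under: (Q=True, R=True); (Q=True, R=False); (Q=False, R=True); (Q=False, R=False).

4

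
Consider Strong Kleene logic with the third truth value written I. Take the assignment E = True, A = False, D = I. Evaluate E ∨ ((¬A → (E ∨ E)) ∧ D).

¬A = ¬False = True
E ∨ E = True ∨ True = True
¬A → (E ∨ E) = True → True = True
(¬A → (E ∨ E)) ∧ D = True ∧ I = I
E ∨ ((¬A → (E ∨ E)) ∧ D) = True ∨ I = True

True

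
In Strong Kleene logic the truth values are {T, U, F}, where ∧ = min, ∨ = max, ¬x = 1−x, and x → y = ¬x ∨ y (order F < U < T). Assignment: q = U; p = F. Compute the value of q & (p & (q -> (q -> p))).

F

q -> p = U -> F = U  [~U | F]
q -> (q -> p) = U -> U = U
p & (q -> (q -> p)) = F & U = F
q & (p & (q -> (q -> p))) = U & F = F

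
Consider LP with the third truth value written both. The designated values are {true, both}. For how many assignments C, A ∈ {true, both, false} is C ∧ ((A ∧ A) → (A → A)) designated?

6

Of the 9 assignments, 6 give a value in {true, both}.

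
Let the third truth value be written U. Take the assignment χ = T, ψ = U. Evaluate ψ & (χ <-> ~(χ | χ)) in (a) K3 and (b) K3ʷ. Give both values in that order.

F; U

In K3: χ | χ = T | T = T
~(χ | χ) = ~T = F
χ <-> ~(χ | χ) = T <-> F = F
ψ & (χ <-> ~(χ | χ)) = U & F = F
In K3ʷ: χ | χ = T | T = T
~(χ | χ) = ~T = F
χ <-> ~(χ | χ) = T <-> F = F
ψ & (χ <-> ~(χ | χ)) = U & F = U
They differ because K3 and K3ʷ treat U differently under the binary connectives.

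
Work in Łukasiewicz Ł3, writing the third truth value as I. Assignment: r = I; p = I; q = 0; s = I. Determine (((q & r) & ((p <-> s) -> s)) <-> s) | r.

q & r = 0 & I = 0
p <-> s = I <-> I = 1  [1 − |½−½|]
(p <-> s) -> s = 1 -> I = I
(q & r) & ((p <-> s) -> s) = 0 & I = 0
((q & r) & ((p <-> s) -> s)) <-> s = 0 <-> I = I
(((q & r) & ((p <-> s) -> s)) <-> s) | r = I | I = I

I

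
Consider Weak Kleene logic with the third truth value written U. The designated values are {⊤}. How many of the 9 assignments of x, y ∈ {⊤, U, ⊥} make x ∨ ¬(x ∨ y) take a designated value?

3

Designated under: (x=⊤, y=⊤); (x=⊤, y=⊥); (x=⊥, y=⊥).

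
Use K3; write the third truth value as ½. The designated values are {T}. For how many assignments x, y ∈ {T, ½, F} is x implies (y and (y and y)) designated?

5

Of the 9 assignments, 5 give a value in {T}.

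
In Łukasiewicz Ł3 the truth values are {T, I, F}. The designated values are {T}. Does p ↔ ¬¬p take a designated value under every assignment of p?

Every assignment of p over {T, I, F} gives a value in {T}.
In particular, with p=I: p ↔ ¬¬p = T.

Yes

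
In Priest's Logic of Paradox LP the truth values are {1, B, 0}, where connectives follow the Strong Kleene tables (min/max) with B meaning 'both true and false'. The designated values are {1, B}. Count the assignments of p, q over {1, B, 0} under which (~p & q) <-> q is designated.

Of the 9 assignments, 8 give a value in {1, B}.

8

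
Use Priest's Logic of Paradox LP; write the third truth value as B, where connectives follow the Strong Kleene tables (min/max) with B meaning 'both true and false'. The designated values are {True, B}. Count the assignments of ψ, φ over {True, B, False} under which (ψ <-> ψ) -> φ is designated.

7

Of the 9 assignments, 7 give a value in {True, B}.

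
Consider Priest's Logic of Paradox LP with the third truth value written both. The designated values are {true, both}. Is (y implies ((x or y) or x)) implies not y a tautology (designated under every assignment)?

Countermodel: y=true, x=true gives false, which is not designated.

No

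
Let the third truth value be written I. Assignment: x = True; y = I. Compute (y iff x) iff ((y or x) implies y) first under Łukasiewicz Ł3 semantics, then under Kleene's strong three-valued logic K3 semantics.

In Łukasiewicz Ł3: y iff x = I iff True = I  [1 − |½−1|]
y or x = I or True = True
(y or x) implies y = True implies I = I
(y iff x) iff ((y or x) implies y) = I iff I = True
In Kleene's strong three-valued logic K3: y iff x = I iff True = I
y or x = I or True = True
(y or x) implies y = True implies I = I  [not True or I]
(y iff x) iff ((y or x) implies y) = I iff I = I
They differ because Łukasiewicz Ł3 and Kleene's strong three-valued logic K3 treat I differently under implication.

True; I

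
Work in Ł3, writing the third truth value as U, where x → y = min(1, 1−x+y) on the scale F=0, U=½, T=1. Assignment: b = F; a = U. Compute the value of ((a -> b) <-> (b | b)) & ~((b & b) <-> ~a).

U

a -> b = U -> F = U  [min(1, 1−½+0)]
b | b = F | F = F
(a -> b) <-> (b | b) = U <-> F = U
b & b = F & F = F
~a = ~U = U
(b & b) <-> ~a = F <-> U = U
~((b & b) <-> ~a) = ~U = U
((a -> b) <-> (b | b)) & ~((b & b) <-> ~a) = U & U = U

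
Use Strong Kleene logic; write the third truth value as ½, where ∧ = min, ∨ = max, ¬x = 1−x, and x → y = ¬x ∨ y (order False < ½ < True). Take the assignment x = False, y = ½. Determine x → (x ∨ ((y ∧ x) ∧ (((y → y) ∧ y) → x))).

True

y ∧ x = ½ ∧ False = False
y → y = ½ → ½ = ½  [¬½ ∨ ½]
(y → y) ∧ y = ½ ∧ ½ = ½
((y → y) ∧ y) → x = ½ → False = ½
(y ∧ x) ∧ (((y → y) ∧ y) → x) = False ∧ ½ = False
x ∨ ((y ∧ x) ∧ (((y → y) ∧ y) → x)) = False ∨ False = False
x → (x ∨ ((y ∧ x) ∧ (((y → y) ∧ y) → x))) = False → False = True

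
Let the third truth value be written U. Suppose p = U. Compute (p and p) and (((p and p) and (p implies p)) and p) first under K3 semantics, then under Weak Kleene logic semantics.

In K3: p and p = U and U = U
p and p = U and U = U
p implies p = U implies U = U  [not U or U]
(p and p) and (p implies p) = U and U = U
((p and p) and (p implies p)) and p = U and U = U
(p and p) and (((p and p) and (p implies p)) and p) = U and U = U
In Weak Kleene logic: p and p = U and U = U
p and p = U and U = U
p implies p = U implies U = U  [any arg is the third value ⇒ result is the third value]
(p and p) and (p implies p) = U and U = U
((p and p) and (p implies p)) and p = U and U = U
(p and p) and (((p and p) and (p implies p)) and p) = U and U = U

U; U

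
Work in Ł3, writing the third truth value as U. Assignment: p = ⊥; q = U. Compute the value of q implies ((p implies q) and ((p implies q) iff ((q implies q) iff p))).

p implies q = ⊥ implies U = ⊤  [min(1, 1−0+½)]
p implies q = ⊥ implies U = ⊤
q implies q = U implies U = ⊤
(q implies q) iff p = ⊤ iff ⊥ = ⊥
(p implies q) iff ((q implies q) iff p) = ⊤ iff ⊥ = ⊥
(p implies q) and ((p implies q) iff ((q implies q) iff p)) = ⊤ and ⊥ = ⊥
q implies ((p implies q) and ((p implies q) iff ((q implies q) iff p))) = U implies ⊥ = U

U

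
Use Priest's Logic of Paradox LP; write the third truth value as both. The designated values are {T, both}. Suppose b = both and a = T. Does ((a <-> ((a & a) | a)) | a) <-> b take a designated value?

a & a = T & T = T
(a & a) | a = T | T = T
a <-> ((a & a) | a) = T <-> T = T
(a <-> ((a & a) | a)) | a = T | T = T
((a <-> ((a & a) | a)) | a) <-> b = T <-> both = both
both ∈ {T, both}.

Yes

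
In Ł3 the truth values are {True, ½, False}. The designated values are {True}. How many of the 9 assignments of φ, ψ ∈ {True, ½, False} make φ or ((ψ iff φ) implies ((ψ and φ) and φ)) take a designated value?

5

Of the 9 assignments, 5 give a value in {True}.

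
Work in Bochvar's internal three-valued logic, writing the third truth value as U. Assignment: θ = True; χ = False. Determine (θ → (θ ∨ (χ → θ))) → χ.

False

χ → θ = False → True = True
θ ∨ (χ → θ) = True ∨ True = True
θ → (θ ∨ (χ → θ)) = True → True = True
(θ → (θ ∨ (χ → θ))) → χ = True → False = False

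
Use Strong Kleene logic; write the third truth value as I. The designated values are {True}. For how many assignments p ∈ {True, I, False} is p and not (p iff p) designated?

p=True: False ·
p=I: I ·
p=False: False ·

0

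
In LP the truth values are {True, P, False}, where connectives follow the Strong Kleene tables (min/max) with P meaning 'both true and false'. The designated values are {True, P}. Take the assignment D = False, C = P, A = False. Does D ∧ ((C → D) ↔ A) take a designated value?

C → D = P → False = P  [¬P ∨ False]
(C → D) ↔ A = P ↔ False = P
D ∧ ((C → D) ↔ A) = False ∧ P = False
False ∉ {True, P}.

No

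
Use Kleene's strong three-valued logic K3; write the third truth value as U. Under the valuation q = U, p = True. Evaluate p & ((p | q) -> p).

p | q = True | U = True
(p | q) -> p = True -> True = True
p & ((p | q) -> p) = True & True = True

True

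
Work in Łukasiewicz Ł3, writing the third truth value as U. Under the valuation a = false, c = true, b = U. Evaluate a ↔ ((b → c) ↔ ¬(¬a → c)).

b → c = U → true = true  [min(1, 1−½+1)]
¬a = ¬false = true
¬a → c = true → true = true
¬(¬a → c) = ¬true = false
(b → c) ↔ ¬(¬a → c) = true ↔ false = false
a ↔ ((b → c) ↔ ¬(¬a → c)) = false ↔ false = true

true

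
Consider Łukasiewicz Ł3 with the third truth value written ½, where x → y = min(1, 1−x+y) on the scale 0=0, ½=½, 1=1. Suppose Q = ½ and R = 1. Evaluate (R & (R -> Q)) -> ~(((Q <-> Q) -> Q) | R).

½

R -> Q = 1 -> ½ = ½
R & (R -> Q) = 1 & ½ = ½
Q <-> Q = ½ <-> ½ = 1
(Q <-> Q) -> Q = 1 -> ½ = ½
((Q <-> Q) -> Q) | R = ½ | 1 = 1
~(((Q <-> Q) -> Q) | R) = ~1 = 0
(R & (R -> Q)) -> ~(((Q <-> Q) -> Q) | R) = ½ -> 0 = ½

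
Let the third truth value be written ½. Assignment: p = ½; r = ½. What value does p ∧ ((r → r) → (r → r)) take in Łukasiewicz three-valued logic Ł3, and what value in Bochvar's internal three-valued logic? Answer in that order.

½; ½

In Łukasiewicz three-valued logic Ł3: r → r = ½ → ½ = True  [min(1, 1−½+½)]
r → r = ½ → ½ = True
(r → r) → (r → r) = True → True = True
p ∧ ((r → r) → (r → r)) = ½ ∧ True = ½
In Bochvar's internal three-valued logic: r → r = ½ → ½ = ½  [any arg is the third value ⇒ result is the third value]
r → r = ½ → ½ = ½
(r → r) → (r → r) = ½ → ½ = ½
p ∧ ((r → r) → (r → r)) = ½ ∧ ½ = ½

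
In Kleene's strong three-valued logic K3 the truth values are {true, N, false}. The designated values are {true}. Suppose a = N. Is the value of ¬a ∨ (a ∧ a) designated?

No

¬a = ¬N = N
a ∧ a = N ∧ N = N
¬a ∨ (a ∧ a) = N ∨ N = N
N ∉ {true}.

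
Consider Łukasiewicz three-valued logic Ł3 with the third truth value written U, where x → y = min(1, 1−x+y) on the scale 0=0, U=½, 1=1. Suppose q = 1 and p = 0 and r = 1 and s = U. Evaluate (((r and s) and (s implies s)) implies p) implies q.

r and s = 1 and U = U
s implies s = U implies U = 1  [min(1, 1−½+½)]
(r and s) and (s implies s) = U and 1 = U
((r and s) and (s implies s)) implies p = U implies 0 = U
(((r and s) and (s implies s)) implies p) implies q = U implies 1 = 1

1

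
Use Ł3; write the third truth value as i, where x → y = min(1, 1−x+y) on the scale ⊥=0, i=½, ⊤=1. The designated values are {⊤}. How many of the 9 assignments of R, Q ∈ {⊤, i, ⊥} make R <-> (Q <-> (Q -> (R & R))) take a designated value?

Of the 9 assignments, 5 give a value in {⊤}.

5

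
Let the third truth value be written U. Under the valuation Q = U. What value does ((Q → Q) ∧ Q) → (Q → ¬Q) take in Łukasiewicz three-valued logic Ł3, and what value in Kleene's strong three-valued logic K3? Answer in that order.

In Łukasiewicz three-valued logic Ł3: Q → Q = U → U = True  [min(1, 1−½+½)]
(Q → Q) ∧ Q = True ∧ U = U
¬Q = ¬U = U
Q → ¬Q = U → U = True
((Q → Q) ∧ Q) → (Q → ¬Q) = U → True = True
In Kleene's strong three-valued logic K3: Q → Q = U → U = U
(Q → Q) ∧ Q = U ∧ U = U
¬Q = ¬U = U
Q → ¬Q = U → U = U
((Q → Q) ∧ Q) → (Q → ¬Q) = U → U = U
They differ because Łukasiewicz three-valued logic Ł3 and Kleene's strong three-valued logic K3 treat U differently under implication.

True; U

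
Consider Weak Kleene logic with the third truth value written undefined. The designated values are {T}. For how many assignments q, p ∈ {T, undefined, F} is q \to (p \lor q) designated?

Designated under: (q=T, p=T); (q=T, p=F); (q=F, p=T); (q=F, p=F).

4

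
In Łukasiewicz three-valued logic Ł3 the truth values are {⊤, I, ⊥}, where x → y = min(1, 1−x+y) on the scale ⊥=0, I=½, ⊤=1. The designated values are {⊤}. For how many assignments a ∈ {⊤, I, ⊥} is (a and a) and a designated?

1

a=⊤: ⊤ ✓
a=I: I ·
a=⊥: ⊥ ·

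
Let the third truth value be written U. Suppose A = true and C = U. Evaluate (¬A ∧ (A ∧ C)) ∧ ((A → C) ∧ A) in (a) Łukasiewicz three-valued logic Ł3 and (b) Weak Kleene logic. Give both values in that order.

false; U

In Łukasiewicz three-valued logic Ł3: ¬A = ¬true = false
A ∧ C = true ∧ U = U
¬A ∧ (A ∧ C) = false ∧ U = false
A → C = true → U = U
(A → C) ∧ A = U ∧ true = U
(¬A ∧ (A ∧ C)) ∧ ((A → C) ∧ A) = false ∧ U = false
In Weak Kleene logic: ¬A = ¬true = false
A ∧ C = true ∧ U = U
¬A ∧ (A ∧ C) = false ∧ U = U
A → C = true → U = U  [any arg is the third value ⇒ result is the third value]
(A → C) ∧ A = U ∧ true = U
(¬A ∧ (A ∧ C)) ∧ ((A → C) ∧ A) = U ∧ U = U
They differ because Łukasiewicz three-valued logic Ł3 and Weak Kleene logic treat U differently under the binary connectives.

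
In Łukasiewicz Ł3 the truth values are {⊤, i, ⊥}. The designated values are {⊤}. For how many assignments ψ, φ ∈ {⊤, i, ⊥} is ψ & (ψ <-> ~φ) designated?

1

Designated under: (ψ=⊤, φ=⊥).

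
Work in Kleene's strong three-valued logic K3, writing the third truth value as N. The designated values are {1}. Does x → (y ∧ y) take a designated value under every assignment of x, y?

Countermodel: x=1, y=N gives N, which is not designated.

No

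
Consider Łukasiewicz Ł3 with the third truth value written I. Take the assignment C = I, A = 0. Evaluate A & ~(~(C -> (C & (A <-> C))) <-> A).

0

A <-> C = 0 <-> I = I  [1 − |0−½|]
C & (A <-> C) = I & I = I
C -> (C & (A <-> C)) = I -> I = 1
~(C -> (C & (A <-> C))) = ~1 = 0
~(C -> (C & (A <-> C))) <-> A = 0 <-> 0 = 1
~(~(C -> (C & (A <-> C))) <-> A) = ~1 = 0
A & ~(~(C -> (C & (A <-> C))) <-> A) = 0 & 0 = 0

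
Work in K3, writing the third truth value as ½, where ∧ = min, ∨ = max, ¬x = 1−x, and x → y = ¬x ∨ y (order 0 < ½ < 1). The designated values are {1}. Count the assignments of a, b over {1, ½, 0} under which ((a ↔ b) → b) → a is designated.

4

Designated under: (a=1, b=1); (a=1, b=½); (a=1, b=0); (a=0, b=0).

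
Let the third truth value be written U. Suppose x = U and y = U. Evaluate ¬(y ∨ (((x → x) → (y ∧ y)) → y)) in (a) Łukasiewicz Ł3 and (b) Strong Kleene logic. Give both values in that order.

⊥; U

In Łukasiewicz Ł3: x → x = U → U = ⊤  [min(1, 1−½+½)]
y ∧ y = U ∧ U = U
(x → x) → (y ∧ y) = ⊤ → U = U
((x → x) → (y ∧ y)) → y = U → U = ⊤
y ∨ (((x → x) → (y ∧ y)) → y) = U ∨ ⊤ = ⊤
¬(y ∨ (((x → x) → (y ∧ y)) → y)) = ¬⊤ = ⊥
In Strong Kleene logic: x → x = U → U = U
y ∧ y = U ∧ U = U
(x → x) → (y ∧ y) = U → U = U
((x → x) → (y ∧ y)) → y = U → U = U
y ∨ (((x → x) → (y ∧ y)) → y) = U ∨ U = U
¬(y ∨ (((x → x) → (y ∧ y)) → y)) = ¬U = U
They differ because Łukasiewicz Ł3 and Strong Kleene logic treat U differently under implication.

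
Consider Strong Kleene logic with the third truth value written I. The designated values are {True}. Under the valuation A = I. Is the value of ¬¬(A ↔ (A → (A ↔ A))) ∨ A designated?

No

A ↔ A = I ↔ I = I
A → (A ↔ A) = I → I = I  [¬I ∨ I]
A ↔ (A → (A ↔ A)) = I ↔ I = I
¬(A ↔ (A → (A ↔ A))) = ¬I = I
¬¬(A ↔ (A → (A ↔ A))) = ¬I = I
¬¬(A ↔ (A → (A ↔ A))) ∨ A = I ∨ I = I
I ∉ {True}.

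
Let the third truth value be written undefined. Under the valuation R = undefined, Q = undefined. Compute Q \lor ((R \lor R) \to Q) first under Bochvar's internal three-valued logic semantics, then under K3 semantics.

undefined; undefined

In Bochvar's internal three-valued logic: R \lor R = undefined \lor undefined = undefined
(R \lor R) \to Q = undefined \to undefined = undefined  [any arg is the third value ⇒ result is the third value]
Q \lor ((R \lor R) \to Q) = undefined \lor undefined = undefined
In K3: R \lor R = undefined \lor undefined = undefined
(R \lor R) \to Q = undefined \to undefined = undefined  [\lnot undefined \lor undefined]
Q \lor ((R \lor R) \to Q) = undefined \lor undefined = undefined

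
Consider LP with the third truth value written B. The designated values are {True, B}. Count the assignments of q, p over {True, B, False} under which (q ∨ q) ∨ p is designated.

8

Of the 9 assignments, 8 give a value in {True, B}.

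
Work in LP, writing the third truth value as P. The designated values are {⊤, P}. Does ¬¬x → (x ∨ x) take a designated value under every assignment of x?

Every assignment of x over {⊤, P, ⊥} gives a value in {⊤, P}.
In particular, with x=P: ¬¬x → (x ∨ x) = P.

Yes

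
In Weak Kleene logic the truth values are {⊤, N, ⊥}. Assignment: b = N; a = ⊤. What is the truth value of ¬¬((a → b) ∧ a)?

a → b = ⊤ → N = N  [any arg is the third value ⇒ result is the third value]
(a → b) ∧ a = N ∧ ⊤ = N
¬((a → b) ∧ a) = ¬N = N
¬¬((a → b) ∧ a) = ¬N = N

N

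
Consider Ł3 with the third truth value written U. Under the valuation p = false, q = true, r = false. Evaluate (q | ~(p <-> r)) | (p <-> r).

true

p <-> r = false <-> false = true
~(p <-> r) = ~true = false
q | ~(p <-> r) = true | false = true
p <-> r = false <-> false = true
(q | ~(p <-> r)) | (p <-> r) = true | true = true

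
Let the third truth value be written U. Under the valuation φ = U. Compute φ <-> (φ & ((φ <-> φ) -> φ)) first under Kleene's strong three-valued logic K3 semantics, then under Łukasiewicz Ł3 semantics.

U; 1

In Kleene's strong three-valued logic K3: φ <-> φ = U <-> U = U
(φ <-> φ) -> φ = U -> U = U  [~U | U]
φ & ((φ <-> φ) -> φ) = U & U = U
φ <-> (φ & ((φ <-> φ) -> φ)) = U <-> U = U
In Łukasiewicz Ł3: φ <-> φ = U <-> U = 1  [1 − |½−½|]
(φ <-> φ) -> φ = 1 -> U = U
φ & ((φ <-> φ) -> φ) = U & U = U
φ <-> (φ & ((φ <-> φ) -> φ)) = U <-> U = 1
They differ because Kleene's strong three-valued logic K3 and Łukasiewicz Ł3 treat U differently under implication.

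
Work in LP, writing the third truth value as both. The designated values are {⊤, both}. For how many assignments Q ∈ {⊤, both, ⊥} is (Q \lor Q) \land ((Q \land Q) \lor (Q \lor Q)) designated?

Q=⊤: ⊤ ✓
Q=both: both ✓
Q=⊥: ⊥ ·

2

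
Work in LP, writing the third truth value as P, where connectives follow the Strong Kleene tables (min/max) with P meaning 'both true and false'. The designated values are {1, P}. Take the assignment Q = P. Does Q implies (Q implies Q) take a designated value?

Yes

Q implies Q = P implies P = P  [not P or P]
Q implies (Q implies Q) = P implies P = P
P ∈ {1, P}.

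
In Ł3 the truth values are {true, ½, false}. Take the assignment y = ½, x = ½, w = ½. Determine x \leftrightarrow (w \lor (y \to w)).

½

y \to w = ½ \to ½ = true  [min(1, 1−½+½)]
w \lor (y \to w) = ½ \lor true = true
x \leftrightarrow (w \lor (y \to w)) = ½ \leftrightarrow true = ½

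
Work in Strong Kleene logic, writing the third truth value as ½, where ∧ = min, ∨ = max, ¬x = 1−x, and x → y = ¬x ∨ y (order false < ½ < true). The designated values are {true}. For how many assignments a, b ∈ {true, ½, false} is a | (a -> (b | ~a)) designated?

Of the 9 assignments, 7 give a value in {true}.

7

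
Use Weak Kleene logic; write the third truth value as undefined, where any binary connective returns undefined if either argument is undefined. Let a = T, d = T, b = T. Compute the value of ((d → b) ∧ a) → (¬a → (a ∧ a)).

d → b = T → T = T
(d → b) ∧ a = T ∧ T = T
¬a = ¬T = F
a ∧ a = T ∧ T = T
¬a → (a ∧ a) = F → T = T
((d → b) ∧ a) → (¬a → (a ∧ a)) = T → T = T

T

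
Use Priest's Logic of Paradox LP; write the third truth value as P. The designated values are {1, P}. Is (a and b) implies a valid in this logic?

Every assignment of a, b over {1, P, 0} gives a value in {1, P}.
In particular, with a=P, b=P: (a and b) implies a = P.

Yes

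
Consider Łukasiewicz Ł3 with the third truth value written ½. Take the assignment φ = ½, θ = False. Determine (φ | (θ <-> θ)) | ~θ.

True

θ <-> θ = False <-> False = True
φ | (θ <-> θ) = ½ | True = True
~θ = ~False = True
(φ | (θ <-> θ)) | ~θ = True | True = True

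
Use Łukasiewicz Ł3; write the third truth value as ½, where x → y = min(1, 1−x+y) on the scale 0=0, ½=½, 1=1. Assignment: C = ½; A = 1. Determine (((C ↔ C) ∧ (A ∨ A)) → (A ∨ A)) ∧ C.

C ↔ C = ½ ↔ ½ = 1
A ∨ A = 1 ∨ 1 = 1
(C ↔ C) ∧ (A ∨ A) = 1 ∧ 1 = 1
A ∨ A = 1 ∨ 1 = 1
((C ↔ C) ∧ (A ∨ A)) → (A ∨ A) = 1 → 1 = 1
(((C ↔ C) ∧ (A ∨ A)) → (A ∨ A)) ∧ C = 1 ∧ ½ = ½

½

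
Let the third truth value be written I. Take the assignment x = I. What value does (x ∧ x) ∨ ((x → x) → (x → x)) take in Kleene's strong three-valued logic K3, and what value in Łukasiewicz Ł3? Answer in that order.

I; ⊤

In Kleene's strong three-valued logic K3: x ∧ x = I ∧ I = I
x → x = I → I = I  [¬I ∨ I]
x → x = I → I = I
(x → x) → (x → x) = I → I = I
(x ∧ x) ∨ ((x → x) → (x → x)) = I ∨ I = I
In Łukasiewicz Ł3: x ∧ x = I ∧ I = I
x → x = I → I = ⊤  [min(1, 1−½+½)]
x → x = I → I = ⊤
(x → x) → (x → x) = ⊤ → ⊤ = ⊤
(x ∧ x) ∨ ((x → x) → (x → x)) = I ∨ ⊤ = ⊤
They differ because Kleene's strong three-valued logic K3 and Łukasiewicz Ł3 treat I differently under implication.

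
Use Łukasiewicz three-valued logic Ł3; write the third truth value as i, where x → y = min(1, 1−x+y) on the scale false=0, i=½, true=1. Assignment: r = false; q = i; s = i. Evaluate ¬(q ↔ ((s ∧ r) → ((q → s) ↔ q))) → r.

i

s ∧ r = i ∧ false = false
q → s = i → i = true
(q → s) ↔ q = true ↔ i = i
(s ∧ r) → ((q → s) ↔ q) = false → i = true
q ↔ ((s ∧ r) → ((q → s) ↔ q)) = i ↔ true = i
¬(q ↔ ((s ∧ r) → ((q → s) ↔ q))) = ¬i = i
¬(q ↔ ((s ∧ r) → ((q → s) ↔ q))) → r = i → false = i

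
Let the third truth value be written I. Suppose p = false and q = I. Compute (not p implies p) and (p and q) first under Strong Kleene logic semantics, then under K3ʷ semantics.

In Strong Kleene logic: not p = not false = true
not p implies p = true implies false = false
p and q = false and I = false
(not p implies p) and (p and q) = false and false = false
In K3ʷ: not p = not false = true
not p implies p = true implies false = false
p and q = false and I = I
(not p implies p) and (p and q) = false and I = I
They differ because Strong Kleene logic and K3ʷ treat I differently under the binary connectives.

false; I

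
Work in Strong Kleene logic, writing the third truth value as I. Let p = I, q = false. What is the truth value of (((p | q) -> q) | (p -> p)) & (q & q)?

p | q = I | false = I
(p | q) -> q = I -> false = I
p -> p = I -> I = I
((p | q) -> q) | (p -> p) = I | I = I
q & q = false & false = false
(((p | q) -> q) | (p -> p)) & (q & q) = I & false = false

false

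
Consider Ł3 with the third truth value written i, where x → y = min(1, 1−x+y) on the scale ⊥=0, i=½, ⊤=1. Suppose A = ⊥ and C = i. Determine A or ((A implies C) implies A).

A implies C = ⊥ implies i = ⊤  [min(1, 1−0+½)]
(A implies C) implies A = ⊤ implies ⊥ = ⊥
A or ((A implies C) implies A) = ⊥ or ⊥ = ⊥

⊥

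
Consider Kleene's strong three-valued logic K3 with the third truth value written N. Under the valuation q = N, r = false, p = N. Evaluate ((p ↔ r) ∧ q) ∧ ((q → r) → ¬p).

p ↔ r = N ↔ false = N
(p ↔ r) ∧ q = N ∧ N = N
q → r = N → false = N  [¬N ∨ false]
¬p = ¬N = N
(q → r) → ¬p = N → N = N
((p ↔ r) ∧ q) ∧ ((q → r) → ¬p) = N ∧ N = N

N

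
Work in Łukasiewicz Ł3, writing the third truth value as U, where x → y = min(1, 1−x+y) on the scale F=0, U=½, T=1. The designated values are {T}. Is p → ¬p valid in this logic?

Countermodel: p=T gives F, which is not designated.

No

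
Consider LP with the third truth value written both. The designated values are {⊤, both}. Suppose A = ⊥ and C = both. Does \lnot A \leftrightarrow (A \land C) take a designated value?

No

\lnot A = \lnot ⊥ = ⊤
A \land C = ⊥ \land both = ⊥
\lnot A \leftrightarrow (A \land C) = ⊤ \leftrightarrow ⊥ = ⊥
⊥ ∉ {⊤, both}.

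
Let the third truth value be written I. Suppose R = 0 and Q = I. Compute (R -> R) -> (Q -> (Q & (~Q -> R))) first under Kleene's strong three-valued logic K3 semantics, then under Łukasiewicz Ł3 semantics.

In Kleene's strong three-valued logic K3: R -> R = 0 -> 0 = 1
~Q = ~I = I
~Q -> R = I -> 0 = I
Q & (~Q -> R) = I & I = I
Q -> (Q & (~Q -> R)) = I -> I = I
(R -> R) -> (Q -> (Q & (~Q -> R))) = 1 -> I = I
In Łukasiewicz Ł3: R -> R = 0 -> 0 = 1
~Q = ~I = I
~Q -> R = I -> 0 = I  [min(1, 1−½+0)]
Q & (~Q -> R) = I & I = I
Q -> (Q & (~Q -> R)) = I -> I = 1
(R -> R) -> (Q -> (Q & (~Q -> R))) = 1 -> 1 = 1
They differ because Kleene's strong three-valued logic K3 and Łukasiewicz Ł3 treat I differently under implication.

I; 1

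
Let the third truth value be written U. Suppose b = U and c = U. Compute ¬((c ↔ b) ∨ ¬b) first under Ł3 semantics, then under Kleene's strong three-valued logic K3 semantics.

In Ł3: c ↔ b = U ↔ U = true
¬b = ¬U = U
(c ↔ b) ∨ ¬b = true ∨ U = true
¬((c ↔ b) ∨ ¬b) = ¬true = false
In Kleene's strong three-valued logic K3: c ↔ b = U ↔ U = U
¬b = ¬U = U
(c ↔ b) ∨ ¬b = U ∨ U = U
¬((c ↔ b) ∨ ¬b) = ¬U = U
They differ because Ł3 and Kleene's strong three-valued logic K3 treat U differently under implication.

false; U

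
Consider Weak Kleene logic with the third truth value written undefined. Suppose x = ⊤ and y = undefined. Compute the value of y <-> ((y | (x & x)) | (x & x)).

undefined

x & x = ⊤ & ⊤ = ⊤
y | (x & x) = undefined | ⊤ = undefined
x & x = ⊤ & ⊤ = ⊤
(y | (x & x)) | (x & x) = undefined | ⊤ = undefined
y <-> ((y | (x & x)) | (x & x)) = undefined <-> undefined = undefined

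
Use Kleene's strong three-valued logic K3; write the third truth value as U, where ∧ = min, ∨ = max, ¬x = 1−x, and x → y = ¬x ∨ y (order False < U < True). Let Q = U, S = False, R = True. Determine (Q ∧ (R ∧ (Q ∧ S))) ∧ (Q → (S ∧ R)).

Q ∧ S = U ∧ False = False
R ∧ (Q ∧ S) = True ∧ False = False
Q ∧ (R ∧ (Q ∧ S)) = U ∧ False = False
S ∧ R = False ∧ True = False
Q → (S ∧ R) = U → False = U  [¬U ∨ False]
(Q ∧ (R ∧ (Q ∧ S))) ∧ (Q → (S ∧ R)) = False ∧ U = False

False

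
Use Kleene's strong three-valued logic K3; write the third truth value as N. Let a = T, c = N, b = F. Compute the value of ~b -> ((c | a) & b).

~b = ~F = T
c | a = N | T = T
(c | a) & b = T & F = F
~b -> ((c | a) & b) = T -> F = F

F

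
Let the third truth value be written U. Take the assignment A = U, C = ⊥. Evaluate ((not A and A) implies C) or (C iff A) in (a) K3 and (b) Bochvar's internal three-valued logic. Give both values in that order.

In K3: not A = not U = U
not A and A = U and U = U
(not A and A) implies C = U implies ⊥ = U  [not U or ⊥]
C iff A = ⊥ iff U = U
((not A and A) implies C) or (C iff A) = U or U = U
In Bochvar's internal three-valued logic: not A = not U = U
not A and A = U and U = U
(not A and A) implies C = U implies ⊥ = U  [any arg is the third value ⇒ result is the third value]
C iff A = ⊥ iff U = U
((not A and A) implies C) or (C iff A) = U or U = U

U; U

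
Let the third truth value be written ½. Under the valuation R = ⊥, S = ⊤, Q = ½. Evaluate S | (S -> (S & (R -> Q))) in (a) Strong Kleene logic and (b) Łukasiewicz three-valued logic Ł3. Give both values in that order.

⊤; ⊤

In Strong Kleene logic: R -> Q = ⊥ -> ½ = ⊤  [~⊥ | ½]
S & (R -> Q) = ⊤ & ⊤ = ⊤
S -> (S & (R -> Q)) = ⊤ -> ⊤ = ⊤
S | (S -> (S & (R -> Q))) = ⊤ | ⊤ = ⊤
In Łukasiewicz three-valued logic Ł3: R -> Q = ⊥ -> ½ = ⊤  [min(1, 1−0+½)]
S & (R -> Q) = ⊤ & ⊤ = ⊤
S -> (S & (R -> Q)) = ⊤ -> ⊤ = ⊤
S | (S -> (S & (R -> Q))) = ⊤ | ⊤ = ⊤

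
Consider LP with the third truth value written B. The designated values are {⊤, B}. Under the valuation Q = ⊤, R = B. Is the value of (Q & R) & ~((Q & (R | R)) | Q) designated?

No

Q & R = ⊤ & B = B
R | R = B | B = B
Q & (R | R) = ⊤ & B = B
(Q & (R | R)) | Q = B | ⊤ = ⊤
~((Q & (R | R)) | Q) = ~⊤ = ⊥
(Q & R) & ~((Q & (R | R)) | Q) = B & ⊥ = ⊥
⊥ ∉ {⊤, B}.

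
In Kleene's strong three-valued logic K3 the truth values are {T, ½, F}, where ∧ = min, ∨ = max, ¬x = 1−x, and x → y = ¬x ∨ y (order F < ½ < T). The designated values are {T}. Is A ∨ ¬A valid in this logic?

Countermodel: A=½ gives ½, which is not designated.

No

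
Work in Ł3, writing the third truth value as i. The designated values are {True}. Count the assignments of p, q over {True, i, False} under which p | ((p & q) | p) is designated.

3

Designated under: (p=True, q=True); (p=True, q=i); (p=True, q=False).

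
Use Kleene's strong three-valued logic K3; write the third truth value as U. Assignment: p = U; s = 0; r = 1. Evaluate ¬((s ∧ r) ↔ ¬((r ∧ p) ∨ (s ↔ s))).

0

s ∧ r = 0 ∧ 1 = 0
r ∧ p = 1 ∧ U = U
s ↔ s = 0 ↔ 0 = 1
(r ∧ p) ∨ (s ↔ s) = U ∨ 1 = 1
¬((r ∧ p) ∨ (s ↔ s)) = ¬1 = 0
(s ∧ r) ↔ ¬((r ∧ p) ∨ (s ↔ s)) = 0 ↔ 0 = 1
¬((s ∧ r) ↔ ¬((r ∧ p) ∨ (s ↔ s))) = ¬1 = 0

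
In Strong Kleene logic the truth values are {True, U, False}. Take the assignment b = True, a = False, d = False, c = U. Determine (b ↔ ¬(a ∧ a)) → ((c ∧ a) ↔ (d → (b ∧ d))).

a ∧ a = False ∧ False = False
¬(a ∧ a) = ¬False = True
b ↔ ¬(a ∧ a) = True ↔ True = True
c ∧ a = U ∧ False = False
b ∧ d = True ∧ False = False
d → (b ∧ d) = False → False = True
(c ∧ a) ↔ (d → (b ∧ d)) = False ↔ True = False
(b ↔ ¬(a ∧ a)) → ((c ∧ a) ↔ (d → (b ∧ d))) = True → False = False

False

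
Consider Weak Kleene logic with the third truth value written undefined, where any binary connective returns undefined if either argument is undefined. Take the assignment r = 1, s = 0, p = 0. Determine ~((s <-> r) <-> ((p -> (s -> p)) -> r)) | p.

1

s <-> r = 0 <-> 1 = 0
s -> p = 0 -> 0 = 1
p -> (s -> p) = 0 -> 1 = 1
(p -> (s -> p)) -> r = 1 -> 1 = 1
(s <-> r) <-> ((p -> (s -> p)) -> r) = 0 <-> 1 = 0
~((s <-> r) <-> ((p -> (s -> p)) -> r)) = ~0 = 1
~((s <-> r) <-> ((p -> (s -> p)) -> r)) | p = 1 | 0 = 1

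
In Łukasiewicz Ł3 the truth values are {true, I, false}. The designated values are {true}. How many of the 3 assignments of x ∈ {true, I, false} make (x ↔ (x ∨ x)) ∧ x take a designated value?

x=true: true ✓
x=I: I ·
x=false: false ·

1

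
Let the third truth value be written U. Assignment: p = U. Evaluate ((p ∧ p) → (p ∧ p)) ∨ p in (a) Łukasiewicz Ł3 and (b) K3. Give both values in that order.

true; U

In Łukasiewicz Ł3: p ∧ p = U ∧ U = U
p ∧ p = U ∧ U = U
(p ∧ p) → (p ∧ p) = U → U = true
((p ∧ p) → (p ∧ p)) ∨ p = true ∨ U = true
In K3: p ∧ p = U ∧ U = U
p ∧ p = U ∧ U = U
(p ∧ p) → (p ∧ p) = U → U = U  [¬U ∨ U]
((p ∧ p) → (p ∧ p)) ∨ p = U ∨ U = U
They differ because Łukasiewicz Ł3 and K3 treat U differently under implication.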